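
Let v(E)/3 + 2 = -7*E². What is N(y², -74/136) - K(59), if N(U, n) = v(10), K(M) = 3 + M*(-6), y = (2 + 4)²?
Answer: -1755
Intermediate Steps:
y = 36 (y = 6² = 36)
K(M) = 3 - 6*M
v(E) = -6 - 21*E² (v(E) = -6 + 3*(-7*E²) = -6 - 21*E²)
N(U, n) = -2106 (N(U, n) = -6 - 21*10² = -6 - 21*100 = -6 - 2100 = -2106)
N(y², -74/136) - K(59) = -2106 - (3 - 6*59) = -2106 - (3 - 354) = -2106 - 1*(-351) = -2106 + 351 = -1755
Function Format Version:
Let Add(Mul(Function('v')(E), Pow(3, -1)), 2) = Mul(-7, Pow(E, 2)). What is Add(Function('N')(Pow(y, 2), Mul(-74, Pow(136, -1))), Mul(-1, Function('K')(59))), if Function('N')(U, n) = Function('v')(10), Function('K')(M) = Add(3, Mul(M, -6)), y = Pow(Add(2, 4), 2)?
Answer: -1755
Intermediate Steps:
y = 36 (y = Pow(6, 2) = 36)
Function('K')(M) = Add(3, Mul(-6, M))
Function('v')(E) = Add(-6, Mul(-21, Pow(E, 2))) (Function('v')(E) = Add(-6, Mul(3, Mul(-7, Pow(E, 2)))) = Add(-6, Mul(-21, Pow(E, 2))))
Function('N')(U, n) = -2106 (Function('N')(U, n) = Add(-6, Mul(-21, Pow(10, 2))) = Add(-6, Mul(-21, 100)) = Add(-6, -2100) = -2106)
Add(Function('N')(Pow(y, 2), Mul(-74, Pow(136, -1))), Mul(-1, Function('K')(59))) = Add(-2106, Mul(-1, Add(3, Mul(-6, 59)))) = Add(-2106, Mul(-1, Add(3, -354))) = Add(-2106, Mul(-1, -351)) = Add(-2106, 351) = -1755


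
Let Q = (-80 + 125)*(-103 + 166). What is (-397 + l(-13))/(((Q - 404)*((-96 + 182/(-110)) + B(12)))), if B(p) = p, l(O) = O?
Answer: 2050/1041131 ≈ 0.0019690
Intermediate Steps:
Q = 2835 (Q = 45*63 = 2835)
(-397 + l(-13))/(((Q - 404)*((-96 + 182/(-110)) + B(12)))) = (-397 - 13)/(((2835 - 404)*((-96 + 182/(-110)) + 12))) = -410*1/(2431*((-96 + 182*(-1/110)) + 12)) = -410*1/(2431*((-96 - 91/55) + 12)) = -410*1/(2431*(-5371/55 + 12)) = -410/(2431*(-4711/55)) = -410/(-1041131/5) = -410*(-5/1041131) = 2050/1041131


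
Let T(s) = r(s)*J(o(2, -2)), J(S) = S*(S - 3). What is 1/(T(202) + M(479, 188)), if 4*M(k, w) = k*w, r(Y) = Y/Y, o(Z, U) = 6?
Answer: 1/22531 ≈ 4.4383e-5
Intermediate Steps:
r(Y) = 1
J(S) = S*(-3 + S)
T(s) = 18 (T(s) = 1*(6*(-3 + 6)) = 1*(6*3) = 1*18 = 18)
M(k, w) = k*w/4 (M(k, w) = (k*w)/4 = k*w/4)
1/(T(202) + M(479, 188)) = 1/(18 + (¼)*479*188) = 1/(18 + 22513) = 1/22531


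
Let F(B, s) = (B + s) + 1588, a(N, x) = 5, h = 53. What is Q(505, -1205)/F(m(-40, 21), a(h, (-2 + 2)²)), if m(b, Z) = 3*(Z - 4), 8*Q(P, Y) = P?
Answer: 505/13152 ≈ 0.038397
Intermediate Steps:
Q(P, Y) = P/8
m(b, Z) = -12 + 3*Z (m(b, Z) = 3*(-4 + Z) = -12 + 3*Z)
F(B, s) = 1588 + B + s
Q(505, -1205)/F(m(-40, 21), a(h, (-2 + 2)²)) = ((⅛)*505)/(1588 + (-12 + 3*21) + 5) = 505/(8*(1588 + (-12 + 63) + 5)) = 505/(8*(1588 + 51 + 5)) = (505/8)/1644 = (505/8)*(1/1644) = 505/13152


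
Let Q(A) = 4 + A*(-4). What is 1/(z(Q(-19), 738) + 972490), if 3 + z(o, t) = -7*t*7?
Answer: 1/936325 ≈ 1.0680e-6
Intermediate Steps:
Q(A) = 4 - 4*A
z(o, t) = -3 - 49*t (z(o, t) = -3 - 7*t*7 = -3 - 49*t)
1/(z(Q(-19), 738) + 972490) = 1/((-3 - 49*738) + 972490) = 1/((-3 - 36162) + 972490) = 1/(-36165 + 972490) = 1/936325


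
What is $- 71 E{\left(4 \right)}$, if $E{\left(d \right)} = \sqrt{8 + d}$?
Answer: $- 142 \sqrt{3} \approx -245.95$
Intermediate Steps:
$- 71 E{\left(4 \right)} = - 71 \sqrt{8 + 4} = - 71 \sqrt{12} = - 71 \cdot 2 \sqrt{3} = - 142 \sqrt{3}$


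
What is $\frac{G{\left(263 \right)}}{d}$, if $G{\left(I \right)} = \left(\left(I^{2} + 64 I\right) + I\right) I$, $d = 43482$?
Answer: $\frac{11343716}{21741} \approx 521.77$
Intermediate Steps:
$G{\left(I \right)} = I \left(I^{2} + 65 I\right)$ ($G{\left(I \right)} = \left(I^{2} + 65 I\right) I = I \left(I^{2} + 65 I\right)$)
$\frac{G{\left(263 \right)}}{d} = \frac{263^{2} \left(65 + 263\right)}{43482} = 69169 \cdot 328 \cdot \frac{1}{43482} = 22687432 \cdot \frac{1}{43482} = \frac{11343716}{21741}$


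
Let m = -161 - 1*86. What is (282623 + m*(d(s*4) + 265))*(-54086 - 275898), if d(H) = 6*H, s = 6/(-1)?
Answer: -83398836224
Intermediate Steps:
s = -6 (s = 6*(-1) = -6)
m = -247 (m = -161 - 86 = -247)
(282623 + m*(d(s*4) + 265))*(-54086 - 275898) = (282623 - 247*(6*(-6*4) + 265))*(-54086 - 275898) = (282623 - 247*(6*(-24) + 265))*(-329984) = (282623 - 247*(-144 + 265))*(-329984) = (282623 - 247*121)*(-329984) = (282623 - 29887)*(-329984) = 252736*(-329984) = -83398836224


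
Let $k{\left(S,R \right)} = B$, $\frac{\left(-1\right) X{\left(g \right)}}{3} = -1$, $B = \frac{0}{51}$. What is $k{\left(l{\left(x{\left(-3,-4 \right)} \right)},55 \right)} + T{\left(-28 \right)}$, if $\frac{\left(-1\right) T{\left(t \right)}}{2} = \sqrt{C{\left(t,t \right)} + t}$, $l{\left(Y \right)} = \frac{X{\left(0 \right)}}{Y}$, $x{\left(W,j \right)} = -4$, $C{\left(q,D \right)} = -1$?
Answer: $- 2 i \sqrt{29} \approx - 10.77 i$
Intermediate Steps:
$B = 0$ ($B = 0 \cdot \frac{1}{51} = 0$)
$X{\left(g \right)} = 3$ ($X{\left(g \right)} = \left(-3\right) \left(-1\right) = 3$)
$l{\left(Y \right)} = \frac{3}{Y}$
$k{\left(S,R \right)} = 0$
$T{\left(t \right)} = - 2 \sqrt{-1 + t}$
$k{\left(l{\left(x{\left(-3,-4 \right)} \right)},55 \right)} + T{\left(-28 \right)} = 0 - 2 \sqrt{-1 - 28} = 0 - 2 \sqrt{-29} = 0 - 2 i \sqrt{29} = - 2 i \sqrt{29}$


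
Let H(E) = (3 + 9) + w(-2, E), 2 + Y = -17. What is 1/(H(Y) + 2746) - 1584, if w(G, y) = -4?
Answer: -4362335/2754 ≈ -1584.0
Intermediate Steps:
Y = -19 (Y = -2 - 17 = -19)
H(E) = 8 (H(E) = (3 + 9) - 4 = 12 - 4 = 8)
1/(H(Y) + 2746) - 1584 = 1/(8 + 2746) - 1584 = 1/2754 - 1584 = -4362335/2754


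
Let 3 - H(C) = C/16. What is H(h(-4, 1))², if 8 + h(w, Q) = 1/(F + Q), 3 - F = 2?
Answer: 12321/1024 ≈ 12.032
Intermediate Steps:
F = 1 (F = 3 - 1*2 = 3 - 2 = 1)
h(w, Q) = -8 + 1/(1 + Q)
H(C) = 3 - C/16
H(h(-4, 1))² = (3 - (-7 - 8*1)/(16*(1 + 1)))² = (3 - (-7 - 8)/(16*2))² = (3 - (-15)/32)² = (3 - 1/16*(-15/2))² = (3 + 15/32)² = (111/32)² = 12321/1024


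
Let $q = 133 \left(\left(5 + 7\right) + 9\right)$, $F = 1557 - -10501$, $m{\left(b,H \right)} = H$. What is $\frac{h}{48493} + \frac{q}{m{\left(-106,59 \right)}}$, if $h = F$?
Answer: $\frac{136152371}{2861087} \approx 47.588$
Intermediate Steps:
$F = 12058$ ($F = 1557 + 10501 = 12058$)
$q = 2793$ ($q = 133 \left(12 + 9\right) = 133 \cdot 21 = 2793$)
$h = 12058$
$\frac{h}{48493} + \frac{q}{m{\left(-106,59 \right)}} = \frac{12058}{48493} + \frac{2793}{59} = \frac{136152371}{2861087}$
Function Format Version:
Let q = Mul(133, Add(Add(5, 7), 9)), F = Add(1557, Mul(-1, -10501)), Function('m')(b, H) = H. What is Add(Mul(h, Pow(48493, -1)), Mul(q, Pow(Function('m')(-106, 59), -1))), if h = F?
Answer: Rational(136152371, 2861087) ≈ 47.588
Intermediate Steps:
F = 12058 (F = Add(1557, 10501) = 12058)
q = 2793 (q = Mul(133, Add(12, 9)) = Mul(133, 21) = 2793)
h = 12058
Add(Mul(h, Pow(48493, -1)), Mul(q, Pow(Function('m')(-106, 59), -1))) = Add(Mul(12058, Pow(48493, -1)), Mul(2793, Pow(59, -1))) = Add(Mul(12058, Rational(1, 48493)), Mul(2793, Rational(1, 59))) = Add(Rational(12058, 48493), Rational(2793, 59)) = Rational(136152371, 2861087)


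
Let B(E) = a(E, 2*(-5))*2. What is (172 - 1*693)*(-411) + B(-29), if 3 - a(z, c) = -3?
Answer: 214143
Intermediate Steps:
a(z, c) = 6 (a(z, c) = 3 - 1*(-3) = 3 + 3 = 6)
B(E) = 12 (B(E) = 6*2 = 12)
(172 - 1*693)*(-411) + B(-29) = (172 - 1*693)*(-411) + 12 = (172 - 693)*(-411) + 12 = -521*(-411) + 12 = 214131 + 12 = 214143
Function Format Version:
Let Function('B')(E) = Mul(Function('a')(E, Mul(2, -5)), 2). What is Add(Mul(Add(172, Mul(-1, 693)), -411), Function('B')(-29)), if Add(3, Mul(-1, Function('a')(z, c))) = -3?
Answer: 214143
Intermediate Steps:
Function('a')(z, c) = 6 (Function('a')(z, c) = Add(3, Mul(-1, -3)) = Add(3, 3) = 6)
Function('B')(E) = 12 (Function('B')(E) = Mul(6, 2) = 12)
Add(Mul(Add(172, Mul(-1, 693)), -411), Function('B')(-29)) = Add(Mul(Add(172, Mul(-1, 693)), -411), 12) = Add(Mul(Add(172, -693), -411), 12) = Add(Mul(-521, -411), 12) = Add(214131, 12) = 214143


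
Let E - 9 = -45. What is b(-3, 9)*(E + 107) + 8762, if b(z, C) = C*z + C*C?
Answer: 12596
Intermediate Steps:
E = -36 (E = 9 - 45 = -36)
b(z, C) = C**2 + C*z (b(z, C) = C*z + C**2 = C**2 + C*z)
b(-3, 9)*(E + 107) + 8762 = (9*(9 - 3))*(-36 + 107) + 8762 = (9*6)*71 + 8762 = 54*71 + 8762 = 3834 + 8762 = 12596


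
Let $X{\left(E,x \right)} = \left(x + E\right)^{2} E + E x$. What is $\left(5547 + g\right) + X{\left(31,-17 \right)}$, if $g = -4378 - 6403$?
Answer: $315$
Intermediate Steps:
$g = -10781$
$X{\left(E,x \right)} = E x + E \left(E + x\right)^{2}$ ($X{\left(E,x \right)} = \left(E + x\right)^{2} E + E x = E \left(E + x\right)^{2} + E x = E x + E \left(E + x\right)^{2}$)
$\left(5547 + g\right) + X{\left(31,-17 \right)} = \left(5547 - 10781\right) + 31 \left(-17 + \left(31 - 17\right)^{2}\right) = -5234 + 31 \left(-17 + 14^{2}\right) = -5234 + 31 \left(-17 + 196\right) = -5234 + 31 \cdot 179 = -5234 + 5549 = 315$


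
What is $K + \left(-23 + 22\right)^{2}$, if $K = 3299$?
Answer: $3300$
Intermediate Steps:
$K + \left(-23 + 22\right)^{2} = 3299 + \left(-23 + 22\right)^{2} = 3299 + \left(-1\right)^{2} = 3299 + 1 = 3300$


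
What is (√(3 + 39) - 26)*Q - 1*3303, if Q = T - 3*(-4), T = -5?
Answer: -3485 + 7*√42 ≈ -3439.6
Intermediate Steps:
Q = 7 (Q = -5 - 3*(-4) = -5 + 12 = 7)
(√(3 + 39) - 26)*Q - 1*3303 = (√(3 + 39) - 26)*7 - 1*3303 = (√42 - 26)*7 - 3303 = (-26 + √42)*7 - 3303 = (-182 + 7*√42) - 3303 = -3485 + 7*√42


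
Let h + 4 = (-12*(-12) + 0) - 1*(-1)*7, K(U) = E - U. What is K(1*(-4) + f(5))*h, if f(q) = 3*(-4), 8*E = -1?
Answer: 18669/8 ≈ 2333.6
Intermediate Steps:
E = -1/8 (E = (1/8)*(-1) = -1/8 ≈ -0.12500)
f(q) = -12
K(U) = -1/8 - U
h = 147 (h = -4 + ((-12*(-12) + 0) - 1*(-1)*7) = -4 + ((144 + 0) - (-1)*7) = -4 + (144 - 1*(-7)) = -4 + (144 + 7) = -4 + 151 = 147)
K(1*(-4) + f(5))*h = (-1/8 - (1*(-4) - 12))*147 = (-1/8 - (-4 - 12))*147 = (-1/8 - 1*(-16))*147 = (-1/8 + 16)*147 = (127/8)*147 = 18669/8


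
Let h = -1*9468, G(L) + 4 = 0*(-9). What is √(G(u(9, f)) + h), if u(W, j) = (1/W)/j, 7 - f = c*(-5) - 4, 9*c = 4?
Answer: 16*I*√37 ≈ 97.324*I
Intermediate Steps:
c = 4/9 (c = (⅑)*4 = 4/9 ≈ 0.44444)
f = 119/9 (f = 7 - ((4/9)*(-5) - 4) = 7 - (-20/9 - 4) = 7 - 1*(-56/9) = 7 + 56/9 = 119/9 ≈ 13.222)
u(W, j) = 1/(W*j)
G(L) = -4 (G(L) = -4 + 0*(-9) = -4 + 0 = -4)
h = -9468
√(G(u(9, f)) + h) = √(-4 - 9468) = √(-9472) = 16*I*√37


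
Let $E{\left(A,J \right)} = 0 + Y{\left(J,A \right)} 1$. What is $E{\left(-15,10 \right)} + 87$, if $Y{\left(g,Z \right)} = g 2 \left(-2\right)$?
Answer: $47$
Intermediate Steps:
$Y{\left(g,Z \right)} = - 4 g$ ($Y{\left(g,Z \right)} = 2 g \left(-2\right) = - 4 g$)
$E{\left(A,J \right)} = - 4 J$ ($E{\left(A,J \right)} = 0 + - 4 J 1 = 0 - 4 J = - 4 J$)
$E{\left(-15,10 \right)} + 87 = \left(-4\right) 10 + 87 = -40 + 87 = 47$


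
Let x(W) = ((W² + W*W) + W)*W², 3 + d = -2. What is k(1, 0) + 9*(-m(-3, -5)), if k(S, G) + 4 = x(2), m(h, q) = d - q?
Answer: 36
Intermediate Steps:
d = -5 (d = -3 - 2 = -5)
m(h, q) = -5 - q
x(W) = W²*(W + 2*W²) (x(W) = ((W² + W²) + W)*W² = (2*W² + W)*W² = (W + 2*W²)*W² = W²*(W + 2*W²))
k(S, G) = 36 (k(S, G) = -4 + 2³*(1 + 2*2) = -4 + 8*(1 + 4) = -4 + 8*5 = -4 + 40 = 36)
k(1, 0) + 9*(-m(-3, -5)) = 36 + 9*(-(-5 - 1*(-5))) = 36 + 9*(-(-5 + 5)) = 36 + 9*(-1*0) = 36 + 9*0 = 36 + 0 = 36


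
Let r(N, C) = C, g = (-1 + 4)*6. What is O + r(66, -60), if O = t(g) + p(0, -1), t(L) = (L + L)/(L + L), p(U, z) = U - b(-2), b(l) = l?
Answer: -57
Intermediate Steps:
p(U, z) = 2 + U (p(U, z) = U - 1*(-2) = U + 2 = 2 + U)
g = 18 (g = 3*6 = 18)
t(L) = 1 (t(L) = (2*L)/((2*L)) = (2*L)*(1/(2*L)) = 1)
O = 3 (O = 1 + (2 + 0) = 1 + 2 = 3)
O + r(66, -60) = 3 - 60 = -57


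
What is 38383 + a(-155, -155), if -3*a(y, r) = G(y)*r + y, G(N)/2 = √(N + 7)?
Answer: 115304/3 + 620*I*√37/3 ≈ 38435.0 + 1257.1*I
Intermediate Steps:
G(N) = 2*√(7 + N) (G(N) = 2*√(N + 7) = 2*√(7 + N))
a(y, r) = -y/3 - 2*r*√(7 + y)/3 (a(y, r) = -((2*√(7 + y))*r + y)/3 = -(2*r*√(7 + y) + y)/3 = -(y + 2*r*√(7 + y))/3 = -y/3 - 2*r*√(7 + y)/3)
38383 + a(-155, -155) = 38383 + (-⅓*(-155) - ⅔*(-155)*√(7 - 155)) = 38383 + (155/3 - ⅔*(-155)*√(-148)) = 38383 + (155/3 - ⅔*(-155)*2*I*√37) = 38383 + (155/3 + 620*I*√37/3) = 115304/3 + 620*I*√37/3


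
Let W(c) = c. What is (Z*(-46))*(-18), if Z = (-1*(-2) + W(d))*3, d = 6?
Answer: 19872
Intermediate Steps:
Z = 24 (Z = (-1*(-2) + 6)*3 = (2 + 6)*3 = 8*3 = 24)
(Z*(-46))*(-18) = (24*(-46))*(-18) = -1104*(-18) = 19872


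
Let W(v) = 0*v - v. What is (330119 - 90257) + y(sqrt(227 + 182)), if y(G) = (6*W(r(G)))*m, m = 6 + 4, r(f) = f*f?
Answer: 215322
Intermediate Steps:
r(f) = f**2
m = 10
W(v) = -v (W(v) = 0 - v = -v)
y(G) = -60*G**2 (y(G) = (6*(-G**2))*10 = -6*G**2*10 = -60*G**2)
(330119 - 90257) + y(sqrt(227 + 182)) = (330119 - 90257) - 60*(sqrt(227 + 182))**2 = 239862 - 60*(sqrt(409))**2 = 239862 - 60*409 = 239862 - 24540 = 215322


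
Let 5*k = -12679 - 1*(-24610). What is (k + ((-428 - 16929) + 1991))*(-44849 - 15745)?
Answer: 3932490006/5 ≈ 7.8650e+8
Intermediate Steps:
k = 11931/5 (k = (-12679 - 1*(-24610))/5 = (-12679 + 24610)/5 = (1/5)*11931 = 11931/5 ≈ 2386.2)
(k + ((-428 - 16929) + 1991))*(-44849 - 15745) = (11931/5 + ((-428 - 16929) + 1991))*(-44849 - 15745) = (11931/5 + (-17357 + 1991))*(-60594) = (11931/5 - 15366)*(-60594) = -64899/5*(-60594) = 3932490006/5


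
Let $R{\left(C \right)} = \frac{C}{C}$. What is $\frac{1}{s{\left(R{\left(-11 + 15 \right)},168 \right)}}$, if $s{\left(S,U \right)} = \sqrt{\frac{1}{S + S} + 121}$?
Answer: $\frac{\sqrt{6}}{27} \approx 0.090722$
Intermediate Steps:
$R{\left(C \right)} = 1$
$s{\left(S,U \right)} = \sqrt{121 + \frac{1}{2 S}}$ ($s{\left(S,U \right)} = \sqrt{\frac{1}{2 S} + 121} = \sqrt{121 + \frac{1}{2 S}}$)
$\frac{1}{s{\left(R{\left(-11 + 15 \right)},168 \right)}} = \frac{1}{\frac{1}{2} \sqrt{484 + \frac{2}{1}}} = \frac{1}{\frac{1}{2} \sqrt{484 + 2 \cdot 1}} = \frac{1}{\frac{1}{2} \sqrt{484 + 2}} = \frac{1}{\frac{1}{2} \sqrt{486}} = \frac{1}{\frac{1}{2} \cdot 9 \sqrt{6}} = \frac{1}{\frac{9}{2} \sqrt{6}} = \frac{\sqrt{6}}{27}$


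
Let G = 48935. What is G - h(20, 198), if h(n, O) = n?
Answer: 48915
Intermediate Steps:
G - h(20, 198) = 48935 - 1*20 = 48935 - 20 = 48915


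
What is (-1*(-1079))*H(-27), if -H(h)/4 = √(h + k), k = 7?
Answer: -8632*I*√5 ≈ -19302.0*I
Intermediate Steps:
H(h) = -4*√(7 + h) (H(h) = -4*√(h + 7) = -4*√(7 + h))
(-1*(-1079))*H(-27) = (-1*(-1079))*(-4*√(7 - 27)) = 1079*(-8*I*√5) = -8632*I*√5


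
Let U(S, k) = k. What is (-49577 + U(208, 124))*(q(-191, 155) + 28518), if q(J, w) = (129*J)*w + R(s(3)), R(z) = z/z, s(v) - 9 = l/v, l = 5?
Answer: 187452882278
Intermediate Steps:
s(v) = 9 + 5/v
R(z) = 1
q(J, w) = 1 + 129*J*w (q(J, w) = (129*J)*w + 1 = 129*J*w + 1 = 1 + 129*J*w)
(-49577 + U(208, 124))*(q(-191, 155) + 28518) = (-49577 + 124)*((1 + 129*(-191)*155) + 28518) = -49453*((1 - 3819045) + 28518) = -49453*(-3819044 + 28518) = -49453*(-3790526) = 187452882278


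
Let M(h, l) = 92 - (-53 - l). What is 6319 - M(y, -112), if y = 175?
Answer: 6286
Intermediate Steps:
M(h, l) = 145 + l (M(h, l) = 92 + (53 + l) = 145 + l)
6319 - M(y, -112) = 6319 - (145 - 112) = 6319 - 1*33 = 6319 - 33 = 6286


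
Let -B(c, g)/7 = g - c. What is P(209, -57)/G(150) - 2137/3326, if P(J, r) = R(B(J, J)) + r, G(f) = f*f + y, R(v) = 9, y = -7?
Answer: -48227189/74811718 ≈ -0.64465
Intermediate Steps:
B(c, g) = -7*g + 7*c (B(c, g) = -7*(g - c) = -7*g + 7*c)
G(f) = -7 + f² (G(f) = f*f - 7 = f² - 7 = -7 + f²)
P(J, r) = 9 + r
P(209, -57)/G(150) - 2137/3326 = (9 - 57)/(-7 + 150²) - 2137/3326 = -48/(-7 + 22500) - 2137*1/3326 = -48/22493 - 2137/3326 = -48227189/74811718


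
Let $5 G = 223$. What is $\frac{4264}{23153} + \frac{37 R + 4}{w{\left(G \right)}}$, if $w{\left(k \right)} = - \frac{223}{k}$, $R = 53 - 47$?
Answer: $- \frac{400866}{8905} \approx -45.016$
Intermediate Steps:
$G = \frac{223}{5}$ ($G = \frac{1}{5} \cdot 223 = \frac{223}{5} \approx 44.6$)
$R = 6$
$\frac{4264}{23153} + \frac{37 R + 4}{w{\left(G \right)}} = \frac{4264}{23153} + \frac{37 \cdot 6 + 4}{\left(-223\right) \frac{1}{\frac{223}{5}}} = 4264 \cdot \frac{1}{23153} + \frac{222 + 4}{\left(-223\right) \frac{5}{223}} = \frac{328}{1781} + \frac{226}{-5} = \frac{328}{1781} + 226 \left(- \frac{1}{5}\right) = \frac{328}{1781} - \frac{226}{5} = - \frac{400866}{8905}$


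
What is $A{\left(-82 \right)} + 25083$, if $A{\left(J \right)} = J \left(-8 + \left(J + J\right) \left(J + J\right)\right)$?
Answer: $-2179733$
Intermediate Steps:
$A{\left(J \right)} = J \left(-8 + 4 J^{2}\right)$ ($A{\left(J \right)} = J \left(-8 + 2 J 2 J\right) = J \left(-8 + 4 J^{2}\right)$)
$A{\left(-82 \right)} + 25083 = 4 \left(-82\right) \left(-2 + \left(-82\right)^{2}\right) + 25083 = 4 \left(-82\right) \left(-2 + 6724\right) + 25083 = 4 \left(-82\right) 6722 + 25083 = -2204816 + 25083 = -2179733$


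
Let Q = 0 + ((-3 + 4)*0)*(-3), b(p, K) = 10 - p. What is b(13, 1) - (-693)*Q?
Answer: -3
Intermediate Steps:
Q = 0 (Q = 0 + (1*0)*(-3) = 0 + 0*(-3) = 0 + 0 = 0)
b(13, 1) - (-693)*Q = (10 - 1*13) - (-693)*0 = (10 - 13) - 99*0 = -3 + 0 = -3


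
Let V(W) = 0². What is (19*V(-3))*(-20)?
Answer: 0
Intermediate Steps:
V(W) = 0
(19*V(-3))*(-20) = (19*0)*(-20) = 0*(-20) = 0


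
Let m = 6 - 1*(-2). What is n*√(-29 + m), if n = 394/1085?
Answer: 394*I*√21/1085 ≈ 1.6641*I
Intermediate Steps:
m = 8 (m = 6 + 2 = 8)
n = 394/1085 (n = 394*(1/1085) = 394/1085 ≈ 0.36313)
n*√(-29 + m) = 394*√(-29 + 8)/1085 = 394*√(-21)/1085 = 394*(I*√21)/1085 = 394*I*√21/1085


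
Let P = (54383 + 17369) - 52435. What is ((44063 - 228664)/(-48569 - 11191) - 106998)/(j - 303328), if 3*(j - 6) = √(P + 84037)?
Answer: 969722842225019/2749086219102640 + 6394015879*√103354/16494517314615840 ≈ 0.35287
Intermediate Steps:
P = 19317 (P = 71752 - 52435 = 19317)
j = 6 + √103354/3 (j = 6 + √(19317 + 84037)/3 = 6 + √103354/3 ≈ 113.16)
((44063 - 228664)/(-48569 - 11191) - 106998)/(j - 303328) = ((44063 - 228664)/(-48569 - 11191) - 106998)/((6 + √103354/3) - 303328) = (-184601/(-59760) - 106998)/(-303322 + √103354/3) = (-184601*(-1/59760) - 106998)/(-303322 + √103354/3) = (184601/59760 - 106998)/(-303322 + √103354/3) = -6394015879/(59760*(-303322 + √103354/3))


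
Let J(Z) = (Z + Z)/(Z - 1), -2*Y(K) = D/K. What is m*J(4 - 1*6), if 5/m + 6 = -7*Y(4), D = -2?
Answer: -80/93 ≈ -0.86022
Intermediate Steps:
Y(K) = 1/K (Y(K) = -(-1)/K = 1/K)
J(Z) = 2*Z/(-1 + Z) (J(Z) = (2*Z)/(-1 + Z) = 2*Z/(-1 + Z))
m = -20/31 (m = 5/(-6 - 7/4) = 5/(-31/4) = 5*(-4/31) = -20/31 ≈ -0.64516)
m*J(4 - 1*6) = -40*(4 - 1*6)/(31*(-1 + (4 - 1*6))) = -40*(4 - 6)/(31*(-1 + (4 - 6))) = -40*(-2)/(31*(-1 - 2)) = -40*(-2)/(31*(-3)) = -40*(-2)*(-1)/(31*3) = -20/31*4/3 = -80/93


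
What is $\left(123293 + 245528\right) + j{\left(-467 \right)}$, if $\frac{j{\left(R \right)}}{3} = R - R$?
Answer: $368821$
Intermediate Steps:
$j{\left(R \right)} = 0$ ($j{\left(R \right)} = 3 \left(R - R\right) = 3 \cdot 0 = 0$)
$\left(123293 + 245528\right) + j{\left(-467 \right)} = \left(123293 + 245528\right) + 0 = 368821 + 0 = 368821$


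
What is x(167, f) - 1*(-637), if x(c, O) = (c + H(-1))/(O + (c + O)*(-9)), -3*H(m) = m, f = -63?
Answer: 1908587/2997 ≈ 636.83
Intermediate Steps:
H(m) = -m/3
x(c, O) = (⅓ + c)/(-9*c - 8*O) (x(c, O) = (c - ⅓*(-1))/(O + (c + O)*(-9)) = (c + ⅓)/(O + (O + c)*(-9)) = (⅓ + c)/(O + (-9*O - 9*c)) = (⅓ + c)/(-9*c - 8*O))
x(167, f) - 1*(-637) = (-1 - 3*167)/(3*(8*(-63) + 9*167)) - 1*(-637) = (-1 - 501)/(3*(-504 + 1503)) + 637 = (⅓)*(-502)/999 + 637 = (⅓)*(1/999)*(-502) + 637 = -502/2997 + 637 = 1908587/2997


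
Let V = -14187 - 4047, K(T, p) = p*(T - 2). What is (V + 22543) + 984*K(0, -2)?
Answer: 8245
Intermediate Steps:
K(T, p) = p*(-2 + T)
V = -18234
(V + 22543) + 984*K(0, -2) = (-18234 + 22543) + 984*(-2*(-2 + 0)) = 4309 + 984*(-2*(-2)) = 4309 + 984*4 = 4309 + 3936 = 8245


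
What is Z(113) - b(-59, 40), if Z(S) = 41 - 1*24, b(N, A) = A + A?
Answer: -63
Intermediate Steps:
b(N, A) = 2*A
Z(S) = 17 (Z(S) = 41 - 24 = 17)
Z(113) - b(-59, 40) = 17 - 2*40 = 17 - 1*80 = 17 - 80 = -63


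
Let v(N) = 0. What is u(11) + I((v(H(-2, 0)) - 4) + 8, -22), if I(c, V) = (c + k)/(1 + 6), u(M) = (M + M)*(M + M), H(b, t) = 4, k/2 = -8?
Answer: 3376/7 ≈ 482.29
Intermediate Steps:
k = -16 (k = 2*(-8) = -16)
u(M) = 4*M² (u(M) = (2*M)*(2*M) = 4*M²)
I(c, V) = -16/7 + c/7 (I(c, V) = (c - 16)/(1 + 6) = (-16 + c)/7 = (-16 + c)*(⅐) = -16/7 + c/7)
u(11) + I((v(H(-2, 0)) - 4) + 8, -22) = 4*11² + (-16/7 + ((0 - 4) + 8)/7) = 4*121 + (-16/7 + (-4 + 8)/7) = 484 + (-16/7 + (⅐)*4) = 484 + (-16/7 + 4/7) = 484 - 12/7 = 3376/7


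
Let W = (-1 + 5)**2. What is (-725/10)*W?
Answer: -1160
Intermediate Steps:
W = 16 (W = 4**2 = 16)
(-725/10)*W = -725/10*16 = -29*5/2*16 = -145/2*16 = -1160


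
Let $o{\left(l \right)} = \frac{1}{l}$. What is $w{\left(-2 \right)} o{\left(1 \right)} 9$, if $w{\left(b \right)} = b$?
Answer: $-18$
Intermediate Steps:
$w{\left(-2 \right)} o{\left(1 \right)} 9 = - \frac{2}{1} \cdot 9 = \left(-2\right) 1 \cdot 9 = \left(-2\right) 9 = -18$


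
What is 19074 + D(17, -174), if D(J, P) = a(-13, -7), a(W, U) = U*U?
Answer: 19123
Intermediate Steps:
a(W, U) = U²
D(J, P) = 49 (D(J, P) = (-7)² = 49)
19074 + D(17, -174) = 19074 + 49 = 19123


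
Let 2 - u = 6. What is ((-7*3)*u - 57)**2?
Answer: 729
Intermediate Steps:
u = -4 (u = 2 - 1*6 = 2 - 6 = -4)
((-7*3)*u - 57)**2 = (-7*3*(-4) - 57)**2 = (-21*(-4) - 57)**2 = (84 - 57)**2 = 27**2 = 729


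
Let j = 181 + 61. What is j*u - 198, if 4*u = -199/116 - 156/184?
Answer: -1884047/5336 ≈ -353.08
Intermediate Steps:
u = -6839/10672 (u = (-199/116 - 156/184)/4 = (-199*1/116 - 156*1/184)/4 = (-199/116 - 39/46)/4 = (1/4)*(-6839/2668) = -6839/10672 ≈ -0.64084)
j = 242
j*u - 198 = 242*(-6839/10672) - 198 = -827519/5336 - 198 = -1884047/5336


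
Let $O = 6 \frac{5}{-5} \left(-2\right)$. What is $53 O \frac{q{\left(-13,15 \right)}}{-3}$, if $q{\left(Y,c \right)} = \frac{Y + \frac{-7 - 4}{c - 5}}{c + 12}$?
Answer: $\frac{4982}{45} \approx 110.71$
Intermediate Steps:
$O = 12$ ($O = 6 \cdot 5 \left(- \frac{1}{5}\right) \left(-2\right) = 6 \left(-1\right) \left(-2\right) = \left(-6\right) \left(-2\right) = 12$)
$q{\left(Y,c \right)} = \frac{Y - \frac{11}{-5 + c}}{12 + c}$
$53 O \frac{q{\left(-13,15 \right)}}{-3} = 53 \cdot 12 \frac{\frac{1}{-60 + 15^{2} + 7 \cdot 15} \left(-11 - -65 - 195\right)}{-3} = 636 \frac{-11 + 65 - 195}{-60 + 225 + 105} \left(- \frac{1}{3}\right) = 636 \cdot \frac{1}{270} \left(-141\right) \left(- \frac{1}{3}\right) = 636 \left(\left(- \frac{47}{90}\right) \left(- \frac{1}{3}\right)\right) = 636 \cdot \frac{47}{270} = \frac{4982}{45}$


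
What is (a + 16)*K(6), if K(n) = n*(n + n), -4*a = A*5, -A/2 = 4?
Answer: 1872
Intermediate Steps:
A = -8 (A = -2*4 = -8)
a = 10 (a = -(-2)*5 = -¼*(-40) = 10)
K(n) = 2*n² (K(n) = n*(2*n) = 2*n²)
(a + 16)*K(6) = (10 + 16)*(2*6²) = 26*(2*36) = 26*72 = 1872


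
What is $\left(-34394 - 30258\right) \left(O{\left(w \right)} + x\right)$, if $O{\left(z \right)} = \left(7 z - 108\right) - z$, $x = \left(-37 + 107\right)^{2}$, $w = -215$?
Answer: $-226411304$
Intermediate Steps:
$x = 4900$ ($x = 70^{2} = 4900$)
$O{\left(z \right)} = -108 + 6 z$ ($O{\left(z \right)} = \left(-108 + 7 z\right) - z = -108 + 6 z$)
$\left(-34394 - 30258\right) \left(O{\left(w \right)} + x\right) = \left(-34394 - 30258\right) \left(\left(-108 + 6 \left(-215\right)\right) + 4900\right) = - 64652 \left(\left(-108 - 1290\right) + 4900\right) = - 64652 \left(-1398 + 4900\right) = \left(-64652\right) 3502 = -226411304$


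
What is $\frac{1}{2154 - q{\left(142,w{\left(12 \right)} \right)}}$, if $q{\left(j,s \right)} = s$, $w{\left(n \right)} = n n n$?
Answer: $\frac{1}{426} \approx 0.0023474$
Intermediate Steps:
$w{\left(n \right)} = n^{3}$ ($w{\left(n \right)} = n^{2} n = n^{3}$)
$\frac{1}{2154 - q{\left(142,w{\left(12 \right)} \right)}} = \frac{1}{2154 - 12^{3}} = \frac{1}{2154 - 1728} = \frac{1}{426}$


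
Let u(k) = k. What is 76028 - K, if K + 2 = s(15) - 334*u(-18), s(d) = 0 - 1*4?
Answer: 70022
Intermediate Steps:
s(d) = -4 (s(d) = 0 - 4 = -4)
K = 6006 (K = -2 + (-4 - 334*(-18)) = -2 + (-4 + 6012) = -2 + 6008 = 6006)
76028 - K = 76028 - 1*6006 = 76028 - 6006 = 70022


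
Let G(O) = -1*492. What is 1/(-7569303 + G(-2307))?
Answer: -1/7569795 ≈ -1.3210e-7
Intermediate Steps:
G(O) = -492
1/(-7569303 + G(-2307)) = 1/(-7569303 - 492) = 1/(-7569795) = -1/7569795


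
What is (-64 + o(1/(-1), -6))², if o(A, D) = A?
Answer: 4225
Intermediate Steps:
(-64 + o(1/(-1), -6))² = (-64 + 1/(-1))² = (-64 - 1)² = (-65)² = 4225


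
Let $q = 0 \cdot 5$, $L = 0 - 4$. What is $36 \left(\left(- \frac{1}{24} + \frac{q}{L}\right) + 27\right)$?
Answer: $\frac{1941}{2} \approx 970.5$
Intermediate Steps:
$L = -4$ ($L = 0 - 4 = -4$)
$q = 0$
$36 \left(\left(- \frac{1}{24} + \frac{q}{L}\right) + 27\right) = 36 \left(\left(- \frac{1}{24} + \frac{0}{-4}\right) + 27\right) = 36 \left(\left(\left(-1\right) \frac{1}{24} + 0 \left(- \frac{1}{4}\right)\right) + 27\right) = 36 \left(\left(- \frac{1}{24} + 0\right) + 27\right) = 36 \left(- \frac{1}{24} + 27\right) = 36 \cdot \frac{647}{24} = \frac{1941}{2}$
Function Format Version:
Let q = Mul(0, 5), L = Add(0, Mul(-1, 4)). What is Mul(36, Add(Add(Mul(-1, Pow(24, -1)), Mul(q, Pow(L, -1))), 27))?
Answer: Rational(1941, 2) ≈ 970.50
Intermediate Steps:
L = -4 (L = Add(0, -4) = -4)
q = 0
Mul(36, Add(Add(Mul(-1, Pow(24, -1)), Mul(q, Pow(L, -1))), 27)) = Mul(36, Add(Add(Mul(-1, Pow(24, -1)), Mul(0, Pow(-4, -1))), 27)) = Mul(36, Add(Add(Mul(-1, Rational(1, 24)), Mul(0, Rational(-1, 4))), 27)) = Mul(36, Add(Add(Rational(-1, 24), 0), 27)) = Mul(36, Add(Rational(-1, 24), 27)) = Mul(36, Rational(647, 24)) = Rational(1941, 2)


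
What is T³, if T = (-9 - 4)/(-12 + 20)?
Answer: -2197/512 ≈ -4.2910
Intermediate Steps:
T = -13/8 ≈ -1.6250
T³ = (-13/8)³ = -2197/512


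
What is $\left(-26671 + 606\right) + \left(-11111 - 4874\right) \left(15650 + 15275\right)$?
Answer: $-494362190$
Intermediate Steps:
$\left(-26671 + 606\right) + \left(-11111 - 4874\right) \left(15650 + 15275\right) = -26065 - 494336125 = -494362190$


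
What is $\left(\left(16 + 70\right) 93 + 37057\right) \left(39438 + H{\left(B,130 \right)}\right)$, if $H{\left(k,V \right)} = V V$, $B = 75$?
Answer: $2538308590$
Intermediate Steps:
$H{\left(k,V \right)} = V^{2}$
$\left(\left(16 + 70\right) 93 + 37057\right) \left(39438 + H{\left(B,130 \right)}\right) = \left(\left(16 + 70\right) 93 + 37057\right) \left(39438 + 130^{2}\right) = \left(86 \cdot 93 + 37057\right) \left(39438 + 16900\right) = \left(7998 + 37057\right) 56338 = 45055 \cdot 56338 = 2538308590$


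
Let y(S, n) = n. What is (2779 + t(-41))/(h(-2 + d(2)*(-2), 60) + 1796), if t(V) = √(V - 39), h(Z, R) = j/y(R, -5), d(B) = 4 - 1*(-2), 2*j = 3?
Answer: 27790/17957 + 40*I*√5/17957 ≈ 1.5476 + 0.0049809*I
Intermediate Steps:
j = 3/2 (j = (½)*3 = 3/2 ≈ 1.5000)
d(B) = 6 (d(B) = 4 + 2 = 6)
h(Z, R) = -3/10 (h(Z, R) = (3/2)/(-5) = (3/2)*(-⅕) = -3/10)
t(V) = √(-39 + V)
(2779 + t(-41))/(h(-2 + d(2)*(-2), 60) + 1796) = (2779 + √(-39 - 41))/(-3/10 + 1796) = (2779 + √(-80))/(17957/10) = (2779 + 4*I*√5)*(10/17957) = 27790/17957 + 40*I*√5/17957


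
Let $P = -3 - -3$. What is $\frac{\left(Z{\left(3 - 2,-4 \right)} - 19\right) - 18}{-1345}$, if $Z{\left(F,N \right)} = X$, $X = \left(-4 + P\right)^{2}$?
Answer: $\frac{21}{1345} \approx 0.015613$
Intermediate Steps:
$P = 0$ ($P = -3 + 3 = 0$)
$X = 16$ ($X = \left(-4 + 0\right)^{2} = \left(-4\right)^{2} = 16$)
$Z{\left(F,N \right)} = 16$
$\frac{\left(Z{\left(3 - 2,-4 \right)} - 19\right) - 18}{-1345} = \frac{\left(16 - 19\right) - 18}{-1345} = \left(-3 - 18\right) \left(- \frac{1}{1345}\right) = \left(-21\right) \left(- \frac{1}{1345}\right) = \frac{21}{1345}$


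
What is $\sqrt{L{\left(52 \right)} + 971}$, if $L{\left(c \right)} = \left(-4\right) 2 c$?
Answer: $\sqrt{555} \approx 23.558$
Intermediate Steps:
$L{\left(c \right)} = - 8 c$
$\sqrt{L{\left(52 \right)} + 971} = \sqrt{\left(-8\right) 52 + 971} = \sqrt{-416 + 971} = \sqrt{555}$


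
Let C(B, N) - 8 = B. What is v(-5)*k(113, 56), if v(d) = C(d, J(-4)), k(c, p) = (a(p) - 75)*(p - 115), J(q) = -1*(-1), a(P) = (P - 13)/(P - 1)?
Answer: 722514/55 ≈ 13137.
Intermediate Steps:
a(P) = (-13 + P)/(-1 + P)
J(q) = 1
C(B, N) = 8 + B
k(c, p) = (-115 + p)*(-75 + (-13 + p)/(-1 + p)) (k(c, p) = ((-13 + p)/(-1 + p) - 75)*(p - 115) = (-75 + (-13 + p)/(-1 + p))*(-115 + p) = (-115 + p)*(-75 + (-13 + p)/(-1 + p)))
v(d) = 8 + d
v(-5)*k(113, 56) = (8 - 5)*(2*(-3565 - 37*56**2 + 4286*56)/(-1 + 56)) = 3*(2*(-3565 - 37*3136 + 240016)/55) = 3*(2*(1/55)*(-3565 - 116032 + 240016)) = 3*(2*(1/55)*120419) = 3*(240838/55) = 722514/55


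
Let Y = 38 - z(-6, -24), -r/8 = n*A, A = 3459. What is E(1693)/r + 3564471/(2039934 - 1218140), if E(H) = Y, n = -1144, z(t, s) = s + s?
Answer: 28209925541003/6503835500448 ≈ 4.3374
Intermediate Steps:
z(t, s) = 2*s
r = 31656768 (r = -(-9152)*3459 = -8*(-3957096) = 31656768)
Y = 86 (Y = 38 - 2*(-24) = 38 - 1*(-48) = 38 + 48 = 86)
E(H) = 86
E(1693)/r + 3564471/(2039934 - 1218140) = 86/31656768 + 3564471/(2039934 - 1218140) = 86*(1/31656768) + 3564471/821794 = 43/15828384 + 3564471*(1/821794) = 43/15828384 + 3564471/821794 = 28209925541003/6503835500448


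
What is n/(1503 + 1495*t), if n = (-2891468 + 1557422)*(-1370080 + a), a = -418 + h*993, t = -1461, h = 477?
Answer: -199403635417/363782 ≈ -5.4814e+5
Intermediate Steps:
a = 473243 (a = -418 + 477*993 = -418 + 473661 = 473243)
n = 1196421812502 (n = (-2891468 + 1557422)*(-1370080 + 473243) = -1334046*(-896837) = 1196421812502)
n/(1503 + 1495*t) = 1196421812502/(1503 + 1495*(-1461)) = 1196421812502/(1503 - 2184195) = 1196421812502/(-2182692) = 1196421812502*(-1/2182692) = -199403635417/363782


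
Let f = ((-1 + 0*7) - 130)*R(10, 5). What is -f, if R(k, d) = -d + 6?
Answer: 131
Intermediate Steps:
R(k, d) = 6 - d
f = -131 (f = ((-1 + 0*7) - 130)*(6 - 1*5) = ((-1 + 0) - 130)*(6 - 5) = (-1 - 130)*1 = -131*1 = -131)
-f = -1*(-131) = 131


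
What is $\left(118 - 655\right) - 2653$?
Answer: $-3190$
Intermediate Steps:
$\left(118 - 655\right) - 2653 = -537 - 2653 = -3190$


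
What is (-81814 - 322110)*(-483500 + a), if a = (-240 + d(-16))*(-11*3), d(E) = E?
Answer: 191884904048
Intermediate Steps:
a = 8448 (a = (-240 - 16)*(-11*3) = -256*(-33) = 8448)
(-81814 - 322110)*(-483500 + a) = (-81814 - 322110)*(-483500 + 8448) = -403924*(-475052) = 191884904048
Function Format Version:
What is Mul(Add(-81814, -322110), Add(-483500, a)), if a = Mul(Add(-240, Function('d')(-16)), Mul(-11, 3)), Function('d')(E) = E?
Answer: 191884904048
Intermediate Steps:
a = 8448 (a = Mul(Add(-240, -16), Mul(-11, 3)) = Mul(-256, -33) = 8448)
Mul(Add(-81814, -322110), Add(-483500, a)) = Mul(Add(-81814, -322110), Add(-483500, 8448)) = Mul(-403924, -475052) = 191884904048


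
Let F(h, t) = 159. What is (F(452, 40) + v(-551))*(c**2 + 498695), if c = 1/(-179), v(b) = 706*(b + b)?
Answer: -12429069226973088/32041 ≈ -3.8791e+11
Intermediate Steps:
v(b) = 1412*b (v(b) = 706*(2*b) = 1412*b)
c = -1/179 ≈ -0.0055866
(F(452, 40) + v(-551))*(c**2 + 498695) = (159 + 1412*(-551))*((-1/179)**2 + 498695) = (159 - 778012)*(1/32041 + 498695) = -777853*15978686496/32041 = -12429069226973088/32041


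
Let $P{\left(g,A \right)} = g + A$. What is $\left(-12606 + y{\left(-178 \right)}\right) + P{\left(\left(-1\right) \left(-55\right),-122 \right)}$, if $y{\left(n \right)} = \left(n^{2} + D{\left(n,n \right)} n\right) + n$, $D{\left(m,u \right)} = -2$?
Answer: $19189$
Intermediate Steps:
$y{\left(n \right)} = n^{2} - n$ ($y{\left(n \right)} = \left(n^{2} - 2 n\right) + n = n^{2} - n$)
$P{\left(g,A \right)} = A + g$
$\left(-12606 + y{\left(-178 \right)}\right) + P{\left(\left(-1\right) \left(-55\right),-122 \right)} = \left(-12606 - 178 \left(-1 - 178\right)\right) - 67 = \left(-12606 - -31862\right) + \left(-122 + 55\right) = \left(-12606 + 31862\right) - 67 = 19256 - 67 = 19189$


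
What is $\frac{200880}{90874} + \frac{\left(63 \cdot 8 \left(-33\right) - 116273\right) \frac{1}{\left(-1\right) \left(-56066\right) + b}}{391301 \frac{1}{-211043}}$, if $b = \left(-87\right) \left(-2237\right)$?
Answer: $\frac{2225387516309851}{891412974314569} \approx 2.4965$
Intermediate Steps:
$b = 194619$
$\frac{200880}{90874} + \frac{\left(63 \cdot 8 \left(-33\right) - 116273\right) \frac{1}{\left(-1\right) \left(-56066\right) + b}}{391301 \frac{1}{-211043}} = \frac{200880}{90874} + \frac{\left(63 \cdot 8 \left(-33\right) - 116273\right) \frac{1}{\left(-1\right) \left(-56066\right) + 194619}}{391301 \frac{1}{-211043}} = 200880 \cdot \frac{1}{90874} + \frac{\left(504 \left(-33\right) - 116273\right) \frac{1}{56066 + 194619}}{391301 \left(- \frac{1}{211043}\right)} = \frac{100440}{45437} + \frac{\left(-16632 - 116273\right) \frac{1}{250685}}{- \frac{391301}{211043}} = \frac{100440}{45437} + \left(-132905\right) \frac{1}{250685} \left(- \frac{211043}{391301}\right) = \frac{100440}{45437} - - \frac{5609733983}{19618658237} = \frac{100440}{45437} + \frac{5609733983}{19618658237} = \frac{2225387516309851}{891412974314569}$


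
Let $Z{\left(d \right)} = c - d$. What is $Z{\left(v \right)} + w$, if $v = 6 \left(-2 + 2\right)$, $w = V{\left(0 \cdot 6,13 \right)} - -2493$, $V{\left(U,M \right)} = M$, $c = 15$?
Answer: $2521$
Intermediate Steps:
$w = 2506$ ($w = 13 - -2493 = 13 + 2493 = 2506$)
$v = 0$ ($v = 6 \cdot 0 = 0$)
$Z{\left(d \right)} = 15 - d$
$Z{\left(v \right)} + w = \left(15 - 0\right) + 2506 = \left(15 + 0\right) + 2506 = 15 + 2506 = 2521$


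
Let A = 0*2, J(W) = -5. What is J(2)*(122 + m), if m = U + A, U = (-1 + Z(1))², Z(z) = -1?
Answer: -630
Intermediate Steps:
A = 0
U = 4 (U = (-1 - 1)² = (-2)² = 4)
m = 4 (m = 4 + 0 = 4)
J(2)*(122 + m) = -5*(122 + 4) = -5*126 = -630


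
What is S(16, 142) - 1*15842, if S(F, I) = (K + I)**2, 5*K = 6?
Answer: 116606/25 ≈ 4664.2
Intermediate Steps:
K = 6/5 (K = (1/5)*6 = 6/5 ≈ 1.2000)
S(F, I) = (6/5 + I)**2
S(16, 142) - 1*15842 = (6 + 5*142)**2/25 - 1*15842 = (6 + 710)**2/25 - 15842 = (1/25)*716**2 - 15842 = (1/25)*512656 - 15842 = 512656/25 - 15842 = 116606/25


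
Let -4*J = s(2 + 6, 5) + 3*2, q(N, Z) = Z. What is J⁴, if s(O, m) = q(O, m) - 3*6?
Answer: 2401/256 ≈ 9.3789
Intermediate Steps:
s(O, m) = -18 + m (s(O, m) = m - 3*6 = m - 18 = -18 + m)
J = 7/4 (J = -((-18 + 5) + 3*2)/4 = -(-13 + 6)/4 = -¼*(-7) = 7/4 ≈ 1.7500)
J⁴ = (7/4)⁴ = 2401/256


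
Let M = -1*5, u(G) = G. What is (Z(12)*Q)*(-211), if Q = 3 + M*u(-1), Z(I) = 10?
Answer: -16880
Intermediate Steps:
M = -5
Q = 8 (Q = 3 - 5*(-1) = 3 + 5 = 8)
(Z(12)*Q)*(-211) = (10*8)*(-211) = 80*(-211) = -16880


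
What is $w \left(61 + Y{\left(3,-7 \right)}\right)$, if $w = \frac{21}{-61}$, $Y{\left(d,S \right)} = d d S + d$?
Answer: $- \frac{21}{61} \approx -0.34426$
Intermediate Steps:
$Y{\left(d,S \right)} = d + S d^{2}$ ($Y{\left(d,S \right)} = d^{2} S + d = S d^{2} + d = d + S d^{2}$)
$w = - \frac{21}{61}$ ($w = 21 \left(- \frac{1}{61}\right) = - \frac{21}{61} \approx -0.34426$)
$w \left(61 + Y{\left(3,-7 \right)}\right) = - \frac{21 \left(61 + 3 \left(1 - 21\right)\right)}{61} = - \frac{21 \left(61 + 3 \left(-20\right)\right)}{61} = - \frac{21 \left(61 - 60\right)}{61} = \left(- \frac{21}{61}\right) 1 = - \frac{21}{61}$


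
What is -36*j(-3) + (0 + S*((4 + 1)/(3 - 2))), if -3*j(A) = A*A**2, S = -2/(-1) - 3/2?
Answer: -643/2 ≈ -321.50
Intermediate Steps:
S = 1/2 (S = -2*(-1) - 3*1/2 = 2 - 3/2 = 1/2 ≈ 0.50000)
j(A) = -A**3/3 (j(A) = -A*A**2/3 = -A**3/3)
-36*j(-3) + (0 + S*((4 + 1)/(3 - 2))) = -(-12)*(-3)**3 + (0 + ((4 + 1)/(3 - 2))/2) = -(-12)*(-27) + (0 + (5/1)/2) = -36*9 + (0 + (5*1)/2) = -324 + (0 + (1/2)*5) = -324 + (0 + 5/2) = -324 + 5/2 = -643/2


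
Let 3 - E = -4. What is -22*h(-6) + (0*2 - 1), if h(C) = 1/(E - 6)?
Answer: -23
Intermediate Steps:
E = 7 (E = 3 - 1*(-4) = 3 + 4 = 7)
h(C) = 1 (h(C) = 1/(7 - 6) = 1/1 = 1)
-22*h(-6) + (0*2 - 1) = -22*1 + (0*2 - 1) = -22 + (0 - 1) = -22 - 1 = -23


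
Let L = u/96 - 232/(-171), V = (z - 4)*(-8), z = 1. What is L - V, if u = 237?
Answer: -110395/5472 ≈ -20.175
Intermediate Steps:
V = 24 (V = (1 - 4)*(-8) = -3*(-8) = 24)
L = 20933/5472 (L = 237/96 - 232/(-171) = 237*(1/96) - 232*(-1/171) = 79/32 + 232/171 = 20933/5472 ≈ 3.8255)
L - V = 20933/5472 - 1*24 = 20933/5472 - 24 = -110395/5472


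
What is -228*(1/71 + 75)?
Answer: -1214328/71 ≈ -17103.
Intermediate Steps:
-228*(1/71 + 75) = -228*5326/71 = -1214328/71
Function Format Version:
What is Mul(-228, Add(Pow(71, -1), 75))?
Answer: Rational(-1214328, 71) ≈ -17103.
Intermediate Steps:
Mul(-228, Add(Pow(71, -1), 75)) = Mul(-228, Add(Rational(1, 71), 75)) = Mul(-228, Rational(5326, 71)) = Rational(-1214328, 71)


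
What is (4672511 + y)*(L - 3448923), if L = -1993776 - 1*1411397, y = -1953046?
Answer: -18639474178640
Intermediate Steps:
L = -3405173 (L = -1993776 - 1411397 = -3405173)
(4672511 + y)*(L - 3448923) = (4672511 - 1953046)*(-3405173 - 3448923) = 2719465*(-6854096) = -18639474178640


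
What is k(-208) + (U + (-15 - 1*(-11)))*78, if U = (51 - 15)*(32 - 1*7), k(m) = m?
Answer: 69680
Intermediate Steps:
U = 900 (U = 36*(32 - 7) = 36*25 = 900)
k(-208) + (U + (-15 - 1*(-11)))*78 = -208 + (900 + (-15 - 1*(-11)))*78 = -208 + (900 + (-15 + 11))*78 = -208 + (900 - 4)*78 = -208 + 896*78 = -208 + 69888 = 69680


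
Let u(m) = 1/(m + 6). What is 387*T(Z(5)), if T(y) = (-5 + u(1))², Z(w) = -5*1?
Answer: 447372/49 ≈ 9130.0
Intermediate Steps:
u(m) = 1/(6 + m)
Z(w) = -5
T(y) = 1156/49 (T(y) = (-5 + 1/(6 + 1))² = (-5 + 1/7)² = (-5 + ⅐)² = (-34/7)² = 1156/49)
387*T(Z(5)) = 387*(1156/49) = 447372/49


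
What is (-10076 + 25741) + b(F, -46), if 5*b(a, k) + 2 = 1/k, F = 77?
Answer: 3602857/230 ≈ 15665.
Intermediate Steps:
b(a, k) = -⅖ + 1/(5*k)
(-10076 + 25741) + b(F, -46) = (-10076 + 25741) + (⅕)*(1 - 2*(-46))/(-46) = 15665 + (⅕)*(-1/46)*(1 + 92) = 15665 + (⅕)*(-1/46)*93 = 15665 - 93/230 = 3602857/230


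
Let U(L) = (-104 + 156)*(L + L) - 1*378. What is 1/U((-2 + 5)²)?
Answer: 1/558 ≈ 0.0017921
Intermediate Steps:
U(L) = -378 + 104*L (U(L) = 52*(2*L) - 378 = 104*L - 378 = -378 + 104*L)
1/U((-2 + 5)²) = 1/(-378 + 104*(-2 + 5)²) = 1/(-378 + 104*3²) = 1/(-378 + 104*9) = 1/(-378 + 936) = 1/558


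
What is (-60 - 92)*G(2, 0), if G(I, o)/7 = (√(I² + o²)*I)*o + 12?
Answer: -12768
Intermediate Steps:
G(I, o) = 84 + 7*I*o*√(I² + o²) (G(I, o) = 7*((√(I² + o²)*I)*o + 12) = 7*((I*√(I² + o²))*o + 12) = 7*(I*o*√(I² + o²) + 12) = 7*(12 + I*o*√(I² + o²)) = 84 + 7*I*o*√(I² + o²))
(-60 - 92)*G(2, 0) = (-60 - 92)*(84 + 7*2*0*√(2² + 0²)) = -152*(84 + 7*2*0*√(4 + 0)) = -152*(84 + 7*2*0*√4) = -152*(84 + 7*2*0*2) = -152*(84 + 0) = -152*84 = -12768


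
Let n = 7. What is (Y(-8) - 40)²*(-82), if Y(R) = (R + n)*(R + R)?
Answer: -47232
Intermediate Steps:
Y(R) = 2*R*(7 + R) (Y(R) = (R + 7)*(R + R) = (7 + R)*(2*R) = 2*R*(7 + R))
(Y(-8) - 40)²*(-82) = (2*(-8)*(7 - 8) - 40)²*(-82) = (2*(-8)*(-1) - 40)²*(-82) = (16 - 40)²*(-82) = (-24)²*(-82) = 576*(-82) = -47232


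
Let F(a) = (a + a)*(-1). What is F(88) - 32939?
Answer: -33115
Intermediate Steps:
F(a) = -2*a (F(a) = (2*a)*(-1) = -2*a)
F(88) - 32939 = -2*88 - 32939 = -176 - 32939 = -33115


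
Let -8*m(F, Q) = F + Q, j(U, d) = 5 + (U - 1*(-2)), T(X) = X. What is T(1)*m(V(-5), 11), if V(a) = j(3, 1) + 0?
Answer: -21/8 ≈ -2.6250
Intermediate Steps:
j(U, d) = 7 + U (j(U, d) = 5 + (U + 2) = 5 + (2 + U) = 7 + U)
V(a) = 10 (V(a) = (7 + 3) + 0 = 10 + 0 = 10)
m(F, Q) = -F/8 - Q/8 (m(F, Q) = -(F + Q)/8 = -F/8 - Q/8)
T(1)*m(V(-5), 11) = 1*(-1/8*10 - 1/8*11) = 1*(-5/4 - 11/8) = 1*(-21/8) = -21/8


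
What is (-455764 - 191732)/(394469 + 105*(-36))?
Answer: -647496/390689 ≈ -1.6573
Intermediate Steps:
(-455764 - 191732)/(394469 + 105*(-36)) = -647496/(394469 - 3780) = -647496/390689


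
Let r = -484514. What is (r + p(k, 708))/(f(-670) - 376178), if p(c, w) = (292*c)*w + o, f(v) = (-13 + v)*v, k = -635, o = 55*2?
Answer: -3660049/2262 ≈ -1618.1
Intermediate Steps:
o = 110
f(v) = v*(-13 + v)
p(c, w) = 110 + 292*c*w (p(c, w) = (292*c)*w + 110 = 292*c*w + 110 = 110 + 292*c*w)
(r + p(k, 708))/(f(-670) - 376178) = (-484514 + (110 + 292*(-635)*708))/(-670*(-13 - 670) - 376178) = (-484514 + (110 - 131277360))/(-670*(-683) - 376178) = (-484514 - 131277250)/(457610 - 376178) = -131761764/81432 = -131761764*1/81432 = -3660049/2262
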